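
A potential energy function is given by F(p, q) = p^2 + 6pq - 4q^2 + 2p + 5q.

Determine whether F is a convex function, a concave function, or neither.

F is quadratic, so its Hessian is the constant matrix H = [[2, 6], [6, -8]].
det(H) = -52, tr(H) = -6.
det(H) < 0, so H is indefinite: neither convex nor concave.

neither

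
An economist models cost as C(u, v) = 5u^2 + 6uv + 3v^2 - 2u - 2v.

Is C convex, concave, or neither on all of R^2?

convex

C is quadratic, so its Hessian is the constant matrix H = [[10, 6], [6, 6]].
det(H) = 24, tr(H) = 16.
det(H) > 0 and tr(H) > 0, so H is positive definite everywhere: convex.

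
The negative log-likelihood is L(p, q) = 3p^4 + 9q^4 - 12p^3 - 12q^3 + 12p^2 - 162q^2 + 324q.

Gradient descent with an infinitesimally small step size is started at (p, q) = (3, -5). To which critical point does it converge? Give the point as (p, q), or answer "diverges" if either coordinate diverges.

(2, -3)

L is separable, so gradient descent decouples: p follows -∂L/∂p, q follows -∂L/∂q.
∂L/∂p = 12p(p - 2)(p - 1); at p=3 this is 72, so p decreases.
∂L/∂q = 36(q - 3)(q - 1)(q + 3); at q=-5 this is -3456, so q increases.
p converges to its nearest critical value 2 (a local min of the p-part); q converges to -3. The iterate converges to (2, -3).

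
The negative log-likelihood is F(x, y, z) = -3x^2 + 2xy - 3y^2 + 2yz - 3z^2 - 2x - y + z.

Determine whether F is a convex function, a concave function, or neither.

F is quadratic, so its Hessian is the constant matrix H = [[-6, 2, 0], [2, -6, 2], [0, 2, -6]].
Leading principal minors: -6, 32, -168.
Signs alternate −, +, − ⇒ H ≺ 0 ⇒ concave.

concave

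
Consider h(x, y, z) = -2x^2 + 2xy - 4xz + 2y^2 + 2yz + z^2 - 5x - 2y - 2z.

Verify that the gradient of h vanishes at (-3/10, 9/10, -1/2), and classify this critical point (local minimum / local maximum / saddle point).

∇h = (-4x + 2y - 4z - 5, 2x + 4y + 2z - 2, -4x + 2y + 2z - 2); substituting (-3/10, 9/10, -1/2) gives ∇h = (0, 0, 0), so (-3/10, 9/10, -1/2) is indeed a critical point.
The Hessian is constant: H = [[-4, 2, -4], [2, 4, 2], [-4, 2, 2]].
Leading principal minors: Δ₁ = -4, Δ₂ = -20, Δ₃ = -120.
The minors fit neither the all-positive nor the alternating-sign pattern, so H is indefinite: a saddle point.

saddle point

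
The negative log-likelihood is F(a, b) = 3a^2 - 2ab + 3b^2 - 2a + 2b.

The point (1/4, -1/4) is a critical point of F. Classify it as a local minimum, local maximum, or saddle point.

local minimum

The Hessian of F is constant: H = [[6, -2], [-2, 6]].
det(H) = 6·6 − (-2)² = 32.
det(H) > 0 and tr(H) = 12 > 0, so H is positive definite and the point is a local minimum.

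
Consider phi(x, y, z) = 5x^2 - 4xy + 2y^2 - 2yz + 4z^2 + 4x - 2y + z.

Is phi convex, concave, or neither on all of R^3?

phi is quadratic, so its Hessian is the constant matrix H = [[10, -4, 0], [-4, 4, -2], [0, -2, 8]].
Leading principal minors: 10, 24, 152.
All positive ⇒ H ≻ 0 ⇒ convex.

convex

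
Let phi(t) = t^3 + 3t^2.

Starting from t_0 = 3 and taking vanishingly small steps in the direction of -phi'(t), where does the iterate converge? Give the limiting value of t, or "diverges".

0

phi'(t) = 3t(t + 2), so phi'(3) = 45.
Gradient descent moves in the -phi' direction, i.e. t is decreasing.
The nearest critical point in that direction is t = 0, where phi'' = 6 > 0 (a local minimum). The iterate converges there.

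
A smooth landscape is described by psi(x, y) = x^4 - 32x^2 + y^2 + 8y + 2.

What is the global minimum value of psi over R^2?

psi(x,y) separates as P(x) + Q(y) + 2, so its minimum is min P + min Q + 2.
P'(x) = 4x(x - 4)(x + 4) vanishes at x ∈ {-4, 0, 4}; Q'(y) = 2y + 8 vanishes at y ∈ {-4}.
Local minima of P (where P''>0): P(-4)=-256, P(4)=-256. Local minima of Q: Q(-4)=-16.
So the global minimum of psi is P(-4) + Q(-4) + 2 = -256 − 16 + 2 = -270, attained at (-4, -4).

-270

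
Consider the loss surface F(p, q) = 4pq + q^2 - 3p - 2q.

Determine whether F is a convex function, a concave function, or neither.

F is quadratic, so its Hessian is the constant matrix H = [[0, 4], [4, 2]].
det(H) = -16, tr(H) = 2.
det(H) < 0, so H is indefinite: neither convex nor concave.

neither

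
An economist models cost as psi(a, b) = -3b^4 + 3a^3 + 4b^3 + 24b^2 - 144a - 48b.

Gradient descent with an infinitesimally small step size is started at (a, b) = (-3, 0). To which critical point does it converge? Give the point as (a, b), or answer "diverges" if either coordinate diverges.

psi is separable, so gradient descent decouples: a follows -∂psi/∂a, b follows -∂psi/∂b.
∂psi/∂a = 9(a - 4)(a + 4); at a=-3 this is -63, so a increases.
∂psi/∂b = -12(b - 2)(b - 1)(b + 2); at b=0 this is -48, so b increases.
a converges to its nearest critical value 4 (a local min of the a-part); b converges to 1. The iterate converges to (4, 1).

(4, 1)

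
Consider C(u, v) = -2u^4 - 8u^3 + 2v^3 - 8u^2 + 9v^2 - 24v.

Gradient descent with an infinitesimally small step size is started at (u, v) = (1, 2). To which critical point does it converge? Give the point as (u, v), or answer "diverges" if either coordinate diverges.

C is separable, so gradient descent decouples: u follows -∂C/∂u, v follows -∂C/∂v.
∂C/∂u = -8u(u + 1)(u + 2); at u=1 this is -48, so u increases.
∂C/∂v = 6(v - 1)(v + 4); at v=2 this is 36, so v decreases.
The u-coordinate has no critical point in that direction and runs off to infinity.

diverges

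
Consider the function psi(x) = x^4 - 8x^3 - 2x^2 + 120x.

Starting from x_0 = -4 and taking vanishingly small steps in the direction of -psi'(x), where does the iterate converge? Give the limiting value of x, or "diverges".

-2

psi'(x) = 4(x - 5)(x - 3)(x + 2), so psi'(-4) = -504.
Gradient descent moves in the -psi' direction, i.e. x is increasing.
The nearest critical point in that direction is x = -2, where psi'' = 140 > 0 (a local minimum). The iterate converges there.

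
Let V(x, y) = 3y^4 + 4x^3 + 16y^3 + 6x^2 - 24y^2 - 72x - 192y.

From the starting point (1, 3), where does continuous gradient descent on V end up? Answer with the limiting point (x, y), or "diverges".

(2, 2)

V is separable, so gradient descent decouples: x follows -∂V/∂x, y follows -∂V/∂y.
∂V/∂x = 12(x - 2)(x + 3); at x=1 this is -48, so x increases.
∂V/∂y = 12(y - 2)(y + 2)(y + 4); at y=3 this is 420, so y decreases.
x converges to its nearest critical value 2 (a local min of the x-part); y converges to 2. The iterate converges to (2, 2).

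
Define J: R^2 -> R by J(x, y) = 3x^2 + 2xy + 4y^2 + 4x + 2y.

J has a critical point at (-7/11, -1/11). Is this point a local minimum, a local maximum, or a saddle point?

The Hessian of J is constant: H = [[6, 2], [2, 8]].
det(H) = 6·8 − 2² = 44.
det(H) > 0 and tr(H) = 14 > 0, so H is positive definite and the point is a local minimum.

local minimum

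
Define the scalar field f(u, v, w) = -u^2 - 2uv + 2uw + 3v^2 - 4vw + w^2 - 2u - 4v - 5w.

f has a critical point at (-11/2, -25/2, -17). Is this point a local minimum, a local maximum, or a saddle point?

The Hessian is constant: H = [[-2, -2, 2], [-2, 6, -4], [2, -4, 2]].
Leading principal minors: Δ₁ = -2, Δ₂ = -16, Δ₃ = 8.
The minors fit neither the all-positive nor the alternating-sign pattern, so H is indefinite: a saddle point.

saddle point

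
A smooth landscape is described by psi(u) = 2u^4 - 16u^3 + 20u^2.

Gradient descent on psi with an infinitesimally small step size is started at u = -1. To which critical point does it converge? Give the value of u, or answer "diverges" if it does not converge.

psi'(u) = 8u(u - 5)(u - 1), so psi'(-1) = -96.
Gradient descent moves in the -psi' direction, i.e. u is increasing.
The nearest critical point in that direction is u = 0, where psi'' = 40 > 0 (a local minimum). The iterate converges there.

0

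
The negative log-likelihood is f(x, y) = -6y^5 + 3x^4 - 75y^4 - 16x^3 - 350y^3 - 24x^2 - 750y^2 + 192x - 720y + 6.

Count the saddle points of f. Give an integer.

f separates as a function of x plus a function of y, so ∇f=0 decouples.
∂f/∂x = 12(x - 4)(x - 2)(x + 2) = 0 at x ∈ {-2, 2, 4}; ∂f/∂y = -30(y + 1)(y + 2)(y + 3)(y + 4) = 0 at y ∈ {-4, -3, -2, -1}.
The Hessian is diagonal: diag(f_xx, f_yy). Second derivatives: f_xx(-2)=288, f_xx(2)=-96, f_xx(4)=144; f_yy(-4)=180, f_yy(-3)=-60, f_yy(-2)=60, f_yy(-1)=-180.
Saddle points occur where the two diagonal entries have opposite signs: (-2, -3), (-2, -1), (2, -4), (2, -2), (4, -3), (4, -1). Count: 6.

6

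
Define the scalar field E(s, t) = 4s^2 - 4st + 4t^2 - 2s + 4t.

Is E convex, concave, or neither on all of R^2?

convex

E is quadratic, so its Hessian is the constant matrix H = [[8, -4], [-4, 8]].
det(H) = 48, tr(H) = 16.
det(H) > 0 and tr(H) > 0, so H is positive definite everywhere: convex.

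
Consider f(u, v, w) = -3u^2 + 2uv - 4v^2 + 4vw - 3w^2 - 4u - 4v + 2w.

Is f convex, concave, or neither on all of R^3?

concave

f is quadratic, so its Hessian is the constant matrix H = [[-6, 2, 0], [2, -8, 4], [0, 4, -6]].
Leading principal minors: -6, 44, -168.
Signs alternate −, +, − ⇒ H ≺ 0 ⇒ concave.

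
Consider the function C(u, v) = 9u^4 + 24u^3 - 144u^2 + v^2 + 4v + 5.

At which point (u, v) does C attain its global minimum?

C(u,v) separates as P(u) + Q(v) + 5, so its minimum is min P + min Q + 5.
P'(u) = 36u(u - 2)(u + 4) vanishes at u ∈ {-4, 0, 2}; Q'(v) = 2v + 4 vanishes at v ∈ {-2}.
Local minima of P (where P''>0): P(-4)=-1536, P(2)=-240. Local minima of Q: Q(-2)=-4.
So the global minimum of C is P(-4) + Q(-2) + 5 = -1536 − 4 + 5 = -1535, attained at (-4, -2).

(-4, -2)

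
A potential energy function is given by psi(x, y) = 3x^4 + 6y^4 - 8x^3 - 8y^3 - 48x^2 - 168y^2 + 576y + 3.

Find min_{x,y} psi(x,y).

-3453

psi(x,y) separates as P(x) + Q(y) + 3, so its minimum is min P + min Q + 3.
P'(x) = 12x(x - 4)(x + 2) vanishes at x ∈ {-2, 0, 4}; Q'(y) = 24(y - 3)(y - 2)(y + 4) vanishes at y ∈ {-4, 2, 3}.
Local minima of P (where P''>0): P(-2)=-80, P(4)=-512. Local minima of Q: Q(-4)=-2944, Q(3)=486.
So the global minimum of psi is P(4) + Q(-4) + 3 = -512 − 2944 + 3 = -3453, attained at (4, -4).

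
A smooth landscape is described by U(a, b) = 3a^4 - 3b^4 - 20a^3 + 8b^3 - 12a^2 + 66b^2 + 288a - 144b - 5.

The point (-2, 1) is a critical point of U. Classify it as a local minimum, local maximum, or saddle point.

local minimum

The mixed partial ∂²U/∂a∂b is 0, so the Hessian at any point is diag(U_aa, U_bb) = diag(12(3a^2 - 10a - 2), 12(-3b^2 + 4b + 11)).
At (-2, 1): H = diag(360, 144).
Both eigenvalues are positive, so H is positive definite: a local minimum.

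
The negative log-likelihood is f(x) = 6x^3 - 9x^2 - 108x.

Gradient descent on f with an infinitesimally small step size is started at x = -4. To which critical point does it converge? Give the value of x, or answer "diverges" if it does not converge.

diverges

f'(x) = 18(x - 3)(x + 2), so f'(-4) = 252.
Gradient descent moves in the -f' direction, i.e. x is decreasing.
There is no critical point below x=-4, and f' keeps the same sign, so the iterate runs off to −∞.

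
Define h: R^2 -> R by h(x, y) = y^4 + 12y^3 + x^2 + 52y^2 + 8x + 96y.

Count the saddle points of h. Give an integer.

1

h separates as a function of x plus a function of y, so ∇h=0 decouples.
∂h/∂x = 2(x + 4) = 0 at x ∈ {-4}; ∂h/∂y = 4(y + 2)(y + 3)(y + 4) = 0 at y ∈ {-4, -3, -2}.
The Hessian is diagonal: diag(h_xx, h_yy). Second derivatives: h_xx(-4)=2; h_yy(-4)=8, h_yy(-3)=-4, h_yy(-2)=8.
Saddle points occur where the two diagonal entries have opposite signs: (-4, -3). Count: 1.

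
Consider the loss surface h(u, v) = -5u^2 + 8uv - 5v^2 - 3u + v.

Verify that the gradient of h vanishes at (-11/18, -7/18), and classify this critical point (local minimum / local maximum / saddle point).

∇h = (-10u + 8v - 3, 8u - 10v + 1); substituting (-11/18, -7/18) gives ∇h = (0, 0), so (-11/18, -7/18) is indeed a critical point.
The Hessian of h is constant: H = [[-10, 8], [8, -10]].
det(H) = (-10)·(-10) − 8² = 36.
det(H) > 0 and tr(H) = -20 < 0, so H is negative definite and the point is a local maximum.

local maximum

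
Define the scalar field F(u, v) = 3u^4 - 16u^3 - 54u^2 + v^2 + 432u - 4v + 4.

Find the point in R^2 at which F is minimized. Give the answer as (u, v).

F(u,v) separates as P(u) + Q(v) + 4, so its minimum is min P + min Q + 4.
P'(u) = 12(u - 4)(u - 3)(u + 3) vanishes at u ∈ {-3, 3, 4}; Q'(v) = 2v - 4 vanishes at v ∈ {2}.
Local minima of P (where P''>0): P(-3)=-1107, P(4)=608. Local minima of Q: Q(2)=-4.
So the global minimum of F is P(-3) + Q(2) + 4 = -1107 − 4 + 4 = -1107, attained at (-3, 2).

(-3, 2)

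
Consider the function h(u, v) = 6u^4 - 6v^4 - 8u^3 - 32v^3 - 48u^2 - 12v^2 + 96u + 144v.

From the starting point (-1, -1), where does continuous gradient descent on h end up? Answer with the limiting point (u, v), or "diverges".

h is separable, so gradient descent decouples: u follows -∂h/∂u, v follows -∂h/∂v.
∂h/∂u = 24(u - 2)(u - 1)(u + 2); at u=-1 this is 144, so u decreases.
∂h/∂v = -24(v - 1)(v + 2)(v + 3); at v=-1 this is 96, so v decreases.
u converges to its nearest critical value -2 (a local min of the u-part); v converges to -2. The iterate converges to (-2, -2).

(-2, -2)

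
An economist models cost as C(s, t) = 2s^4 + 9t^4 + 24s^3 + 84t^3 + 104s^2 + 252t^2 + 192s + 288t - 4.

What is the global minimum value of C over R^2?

-324

C(s,t) separates as P(s) + Q(t) − 4, so its minimum is min P + min Q − 4.
P'(s) = 8(s + 2)(s + 3)(s + 4) vanishes at s ∈ {-4, -3, -2}; Q'(t) = 36(t + 1)(t + 2)(t + 4) vanishes at t ∈ {-4, -2, -1}.
Local minima of P (where P''>0): P(-4)=-128, P(-2)=-128. Local minima of Q: Q(-4)=-192, Q(-1)=-111.
So the global minimum of C is P(-4) + Q(-4) − 4 = -128 − 192 − 4 = -324, attained at (-4, -4).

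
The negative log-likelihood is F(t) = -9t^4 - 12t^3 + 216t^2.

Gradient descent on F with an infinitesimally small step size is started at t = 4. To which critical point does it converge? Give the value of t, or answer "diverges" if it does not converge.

diverges

F'(t) = -36t(t - 3)(t + 4), so F'(4) = -1152.
Gradient descent moves in the -F' direction, i.e. t is increasing.
There is no critical point above t=4, and F' keeps the same sign, so the iterate runs off to +∞.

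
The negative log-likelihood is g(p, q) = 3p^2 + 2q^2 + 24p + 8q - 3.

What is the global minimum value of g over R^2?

g(p,q) separates as A(p) + B(q) − 3, so its minimum is min A + min B − 3.
A'(p) = 6p + 24 vanishes at p ∈ {-4}; B'(q) = 4q + 8 vanishes at q ∈ {-2}.
Local minima of A (where A''>0): A(-4)=-48. Local minima of B: B(-2)=-8.
So the global minimum of g is A(-4) + B(-2) − 3 = -48 − 8 − 3 = -59, attained at (-4, -2).

-59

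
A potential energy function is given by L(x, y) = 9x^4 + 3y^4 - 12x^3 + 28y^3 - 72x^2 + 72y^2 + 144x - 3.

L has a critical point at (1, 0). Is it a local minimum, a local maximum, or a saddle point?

saddle point

The mixed partial ∂²L/∂x∂y is 0, so the Hessian at any point is diag(L_xx, L_yy) = diag(36(3x^2 - 2x - 4), 12(3y^2 + 14y + 12)).
At (1, 0): H = diag(-108, 144).
The eigenvalues have opposite signs, so H is indefinite: a saddle point.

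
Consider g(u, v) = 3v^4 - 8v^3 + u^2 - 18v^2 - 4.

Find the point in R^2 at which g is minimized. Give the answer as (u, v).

(0, 3)

g(u,v) separates as P(u) + Q(v) − 4, so its minimum is min P + min Q − 4.
P'(u) = 2u vanishes at u ∈ {0}; Q'(v) = 12v(v - 3)(v + 1) vanishes at v ∈ {-1, 0, 3}.
Local minima of P (where P''>0): P(0)=0. Local minima of Q: Q(-1)=-7, Q(3)=-135.
So the global minimum of g is P(0) + Q(3) − 4 = 0 − 135 − 4 = -139, attained at (0, 3).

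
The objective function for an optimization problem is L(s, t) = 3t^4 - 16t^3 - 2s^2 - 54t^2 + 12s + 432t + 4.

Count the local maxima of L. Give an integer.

1

L separates as a function of s plus a function of t, so ∇L=0 decouples.
∂L/∂s = -4(s - 3) = 0 at s ∈ {3}; ∂L/∂t = 12(t - 4)(t - 3)(t + 3) = 0 at t ∈ {-3, 3, 4}.
The Hessian is diagonal: diag(L_ss, L_tt). Second derivatives: L_ss(3)=-4; L_tt(-3)=504, L_tt(3)=-72, L_tt(4)=84.
Local maxima occur where both diagonal entries negative: (3, 3). Count: 1.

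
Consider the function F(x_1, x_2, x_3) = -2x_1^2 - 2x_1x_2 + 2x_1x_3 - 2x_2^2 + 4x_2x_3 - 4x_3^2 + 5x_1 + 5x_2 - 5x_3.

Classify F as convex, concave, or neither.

F is quadratic, so its Hessian is the constant matrix H = [[-4, -2, 2], [-2, -4, 4], [2, 4, -8]].
Leading principal minors: -4, 12, -48.
Signs alternate −, +, − ⇒ H ≺ 0 ⇒ concave.

concave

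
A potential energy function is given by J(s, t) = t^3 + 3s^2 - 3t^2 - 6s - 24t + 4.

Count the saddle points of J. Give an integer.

1

J separates as a function of s plus a function of t, so ∇J=0 decouples.
∂J/∂s = 6(s - 1) = 0 at s ∈ {1}; ∂J/∂t = 3(t - 4)(t + 2) = 0 at t ∈ {-2, 4}.
The Hessian is diagonal: diag(J_ss, J_tt). Second derivatives: J_ss(1)=6; J_tt(-2)=-18, J_tt(4)=18.
Saddle points occur where the two diagonal entries have opposite signs: (1, -2). Count: 1.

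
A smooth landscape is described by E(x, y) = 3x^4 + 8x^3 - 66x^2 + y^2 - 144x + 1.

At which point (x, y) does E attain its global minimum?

(3, 0)

E(x,y) separates as P(x) + Q(y) + 1, so its minimum is min P + min Q + 1.
P'(x) = 12(x - 3)(x + 1)(x + 4) vanishes at x ∈ {-4, -1, 3}; Q'(y) = 2y vanishes at y ∈ {0}.
Local minima of P (where P''>0): P(-4)=-224, P(3)=-567. Local minima of Q: Q(0)=0.
So the global minimum of E is P(3) + Q(0) + 1 = -567 + 0 + 1 = -566, attained at (3, 0).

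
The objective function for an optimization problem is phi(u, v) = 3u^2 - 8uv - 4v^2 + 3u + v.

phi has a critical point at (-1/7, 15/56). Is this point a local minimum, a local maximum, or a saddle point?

saddle point

The Hessian of phi is constant: H = [[6, -8], [-8, -8]].
det(H) = 6·(-8) − (-8)² = -112.
Since det(H) < 0, H is indefinite and the critical point is a saddle point.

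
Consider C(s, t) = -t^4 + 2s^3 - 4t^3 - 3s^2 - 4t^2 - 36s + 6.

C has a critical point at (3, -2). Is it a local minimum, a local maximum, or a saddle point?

saddle point

The mixed partial ∂²C/∂s∂t is 0, so the Hessian at any point is diag(C_ss, C_tt) = diag(6(2s - 1), -4(3t^2 + 6t + 2)).
At (3, -2): H = diag(30, -8).
The eigenvalues have opposite signs, so H is indefinite: a saddle point.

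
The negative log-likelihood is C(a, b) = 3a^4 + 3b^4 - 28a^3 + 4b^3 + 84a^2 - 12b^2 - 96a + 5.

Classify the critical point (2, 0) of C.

local maximum

The mixed partial ∂²C/∂a∂b is 0, so the Hessian at any point is diag(C_aa, C_bb) = diag(12(3a^2 - 14a + 14), 12(3b^2 + 2b - 2)).
At (2, 0): H = diag(-24, -24).
Both eigenvalues are negative, so H is negative definite: a local maximum.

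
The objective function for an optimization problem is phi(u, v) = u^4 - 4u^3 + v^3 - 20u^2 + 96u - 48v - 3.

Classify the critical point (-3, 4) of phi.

local minimum

The mixed partial ∂²phi/∂u∂v is 0, so the Hessian at any point is diag(phi_uu, phi_vv) = diag(4(3u^2 - 6u - 10), 6v).
At (-3, 4): H = diag(140, 24).
Both eigenvalues are positive, so H is positive definite: a local minimum.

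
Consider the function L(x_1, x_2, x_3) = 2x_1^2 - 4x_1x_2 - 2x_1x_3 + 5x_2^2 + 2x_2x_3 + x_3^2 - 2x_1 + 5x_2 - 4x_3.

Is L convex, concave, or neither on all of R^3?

L is quadratic, so its Hessian is the constant matrix H = [[4, -4, -2], [-4, 10, 2], [-2, 2, 2]].
Leading principal minors: 4, 24, 24.
All positive ⇒ H ≻ 0 ⇒ convex.

convex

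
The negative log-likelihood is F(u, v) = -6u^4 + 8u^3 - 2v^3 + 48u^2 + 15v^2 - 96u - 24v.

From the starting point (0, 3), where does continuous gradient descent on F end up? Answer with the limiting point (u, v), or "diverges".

F is separable, so gradient descent decouples: u follows -∂F/∂u, v follows -∂F/∂v.
∂F/∂u = -24(u - 2)(u - 1)(u + 2); at u=0 this is -96, so u increases.
∂F/∂v = -6(v - 4)(v - 1); at v=3 this is 12, so v decreases.
u converges to its nearest critical value 1 (a local min of the u-part); v converges to 1. The iterate converges to (1, 1).

(1, 1)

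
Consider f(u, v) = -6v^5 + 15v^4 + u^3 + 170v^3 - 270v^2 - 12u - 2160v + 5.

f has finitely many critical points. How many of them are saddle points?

4

f separates as a function of u plus a function of v, so ∇f=0 decouples.
∂f/∂u = 3(u - 2)(u + 2) = 0 at u ∈ {-2, 2}; ∂f/∂v = -30(v - 4)(v - 3)(v + 2)(v + 3) = 0 at v ∈ {-3, -2, 3, 4}.
The Hessian is diagonal: diag(f_uu, f_vv). Second derivatives: f_uu(-2)=-12, f_uu(2)=12; f_vv(-3)=1260, f_vv(-2)=-900, f_vv(3)=900, f_vv(4)=-1260.
Saddle points occur where the two diagonal entries have opposite signs: (-2, -3), (-2, 3), (2, -2), (2, 4). Count: 4.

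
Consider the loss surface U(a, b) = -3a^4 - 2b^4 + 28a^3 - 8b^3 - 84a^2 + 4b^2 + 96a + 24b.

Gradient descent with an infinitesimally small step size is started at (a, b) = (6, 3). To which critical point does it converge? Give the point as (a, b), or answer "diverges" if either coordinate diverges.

diverges

U is separable, so gradient descent decouples: a follows -∂U/∂a, b follows -∂U/∂b.
∂U/∂a = -12(a - 4)(a - 2)(a - 1); at a=6 this is -480, so a increases.
∂U/∂b = -8(b - 1)(b + 1)(b + 3); at b=3 this is -384, so b increases.
The a-coordinate has no critical point in that direction and runs off to infinity.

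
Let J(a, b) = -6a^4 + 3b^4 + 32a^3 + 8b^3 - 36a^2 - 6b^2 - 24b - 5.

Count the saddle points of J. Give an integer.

J separates as a function of a plus a function of b, so ∇J=0 decouples.
∂J/∂a = -24a(a - 3)(a - 1) = 0 at a ∈ {0, 1, 3}; ∂J/∂b = 12(b - 1)(b + 1)(b + 2) = 0 at b ∈ {-2, -1, 1}.
The Hessian is diagonal: diag(J_aa, J_bb). Second derivatives: J_aa(0)=-72, J_aa(1)=48, J_aa(3)=-144; J_bb(-2)=36, J_bb(-1)=-24, J_bb(1)=72.
Saddle points occur where the two diagonal entries have opposite signs: (0, -2), (0, 1), (1, -1), (3, -2), (3, 1). Count: 5.

5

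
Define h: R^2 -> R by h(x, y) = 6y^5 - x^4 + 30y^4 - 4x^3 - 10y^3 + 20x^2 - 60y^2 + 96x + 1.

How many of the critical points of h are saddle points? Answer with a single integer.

h separates as a function of x plus a function of y, so ∇h=0 decouples.
∂h/∂x = -4(x - 3)(x + 2)(x + 4) = 0 at x ∈ {-4, -2, 3}; ∂h/∂y = 30y(y - 1)(y + 1)(y + 4) = 0 at y ∈ {-4, -1, 0, 1}.
The Hessian is diagonal: diag(h_xx, h_yy). Second derivatives: h_xx(-4)=-56, h_xx(-2)=40, h_xx(3)=-140; h_yy(-4)=-1800, h_yy(-1)=180, h_yy(0)=-120, h_yy(1)=300.
Saddle points occur where the two diagonal entries have opposite signs: (-4, -1), (-4, 1), (-2, -4), (-2, 0), (3, -1), (3, 1). Count: 6.

6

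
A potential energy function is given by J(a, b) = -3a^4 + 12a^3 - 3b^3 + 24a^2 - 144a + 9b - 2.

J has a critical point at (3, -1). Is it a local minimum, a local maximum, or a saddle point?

The mixed partial ∂²J/∂a∂b is 0, so the Hessian at any point is diag(J_aa, J_bb) = diag(12(-3a^2 + 6a + 4), -18b).
At (3, -1): H = diag(-60, 18).
The eigenvalues have opposite signs, so H is indefinite: a saddle point.

saddle point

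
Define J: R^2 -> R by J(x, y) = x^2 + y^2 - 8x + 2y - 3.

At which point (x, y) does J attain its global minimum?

J(x,y) separates as P(x) + Q(y) − 3, so its minimum is min P + min Q − 3.
P'(x) = 2x - 8 vanishes at x ∈ {4}; Q'(y) = 2y + 2 vanishes at y ∈ {-1}.
Local minima of P (where P''>0): P(4)=-16. Local minima of Q: Q(-1)=-1.
So the global minimum of J is P(4) + Q(-1) − 3 = -16 − 1 − 3 = -20, attained at (4, -1).

(4, -1)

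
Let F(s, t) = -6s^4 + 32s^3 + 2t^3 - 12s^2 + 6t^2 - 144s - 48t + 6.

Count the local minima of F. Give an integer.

1

F separates as a function of s plus a function of t, so ∇F=0 decouples.
∂F/∂s = -24(s - 3)(s - 2)(s + 1) = 0 at s ∈ {-1, 2, 3}; ∂F/∂t = 6(t - 2)(t + 4) = 0 at t ∈ {-4, 2}.
The Hessian is diagonal: diag(F_ss, F_tt). Second derivatives: F_ss(-1)=-288, F_ss(2)=72, F_ss(3)=-96; F_tt(-4)=-36, F_tt(2)=36.
Local minima occur where both diagonal entries positive: (2, 2). Count: 1.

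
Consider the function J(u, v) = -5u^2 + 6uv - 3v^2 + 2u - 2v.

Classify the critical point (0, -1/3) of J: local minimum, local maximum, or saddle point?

local maximum

The Hessian of J is constant: H = [[-10, 6], [6, -6]].
det(H) = (-10)·(-6) − 6² = 24.
det(H) > 0 and tr(H) = -16 < 0, so H is negative definite and the point is a local maximum.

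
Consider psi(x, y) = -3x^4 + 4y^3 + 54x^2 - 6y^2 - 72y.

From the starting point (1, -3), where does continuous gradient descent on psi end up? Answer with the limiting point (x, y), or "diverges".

diverges

psi is separable, so gradient descent decouples: x follows -∂psi/∂x, y follows -∂psi/∂y.
∂psi/∂x = -12x(x - 3)(x + 3); at x=1 this is 96, so x decreases.
∂psi/∂y = 12(y - 3)(y + 2); at y=-3 this is 72, so y decreases.
The y-coordinate has no critical point in that direction and runs off to infinity.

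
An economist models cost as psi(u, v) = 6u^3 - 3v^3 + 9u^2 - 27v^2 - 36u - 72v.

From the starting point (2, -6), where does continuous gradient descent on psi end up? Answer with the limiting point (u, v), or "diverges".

(1, -4)

psi is separable, so gradient descent decouples: u follows -∂psi/∂u, v follows -∂psi/∂v.
∂psi/∂u = 18(u - 1)(u + 2); at u=2 this is 72, so u decreases.
∂psi/∂v = -9(v + 2)(v + 4); at v=-6 this is -72, so v increases.
u converges to its nearest critical value 1 (a local min of the u-part); v converges to -4. The iterate converges to (1, -4).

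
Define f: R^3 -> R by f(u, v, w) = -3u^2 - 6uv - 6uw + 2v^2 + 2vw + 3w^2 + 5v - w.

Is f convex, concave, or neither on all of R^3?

f is quadratic, so its Hessian is the constant matrix H = [[-6, -6, -6], [-6, 4, 2], [-6, 2, 6]].
Leading principal minors: -6, -60, -336.
Neither pattern holds ⇒ H is indefinite ⇒ neither convex nor concave.

neither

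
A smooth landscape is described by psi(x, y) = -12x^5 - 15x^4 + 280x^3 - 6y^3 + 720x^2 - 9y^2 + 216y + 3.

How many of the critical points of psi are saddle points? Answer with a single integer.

psi separates as a function of x plus a function of y, so ∇psi=0 decouples.
∂psi/∂x = -60x(x - 4)(x + 2)(x + 3) = 0 at x ∈ {-3, -2, 0, 4}; ∂psi/∂y = -18(y - 3)(y + 4) = 0 at y ∈ {-4, 3}.
The Hessian is diagonal: diag(psi_xx, psi_yy). Second derivatives: psi_xx(-3)=1260, psi_xx(-2)=-720, psi_xx(0)=1440, psi_xx(4)=-10080; psi_yy(-4)=126, psi_yy(3)=-126.
Saddle points occur where the two diagonal entries have opposite signs: (-3, 3), (-2, -4), (0, 3), (4, -4). Count: 4.

4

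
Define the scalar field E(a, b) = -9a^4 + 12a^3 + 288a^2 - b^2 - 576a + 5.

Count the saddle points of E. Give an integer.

1

E separates as a function of a plus a function of b, so ∇E=0 decouples.
∂E/∂a = -36(a - 4)(a - 1)(a + 4) = 0 at a ∈ {-4, 1, 4}; ∂E/∂b = -2b = 0 at b ∈ {0}.
The Hessian is diagonal: diag(E_aa, E_bb). Second derivatives: E_aa(-4)=-1440, E_aa(1)=540, E_aa(4)=-864; E_bb(0)=-2.
Saddle points occur where the two diagonal entries have opposite signs: (1, 0). Count: 1.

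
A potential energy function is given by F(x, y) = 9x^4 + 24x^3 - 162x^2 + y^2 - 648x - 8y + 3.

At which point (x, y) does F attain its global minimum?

F(x,y) separates as P(x) + Q(y) + 3, so its minimum is min P + min Q + 3.
P'(x) = 36(x - 3)(x + 2)(x + 3) vanishes at x ∈ {-3, -2, 3}; Q'(y) = 2y - 8 vanishes at y ∈ {4}.
Local minima of P (where P''>0): P(-3)=567, P(3)=-2025. Local minima of Q: Q(4)=-16.
So the global minimum of F is P(3) + Q(4) + 3 = -2025 − 16 + 3 = -2038, attained at (3, 4).

(3, 4)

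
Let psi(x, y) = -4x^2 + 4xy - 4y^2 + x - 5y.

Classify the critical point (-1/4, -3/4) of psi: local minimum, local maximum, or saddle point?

The Hessian of psi is constant: H = [[-8, 4], [4, -8]].
det(H) = (-8)·(-8) − 4² = 48.
det(H) > 0 and tr(H) = -16 < 0, so H is negative definite and the point is a local maximum.

local maximum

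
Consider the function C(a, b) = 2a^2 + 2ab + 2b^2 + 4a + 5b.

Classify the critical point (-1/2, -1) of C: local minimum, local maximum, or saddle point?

local minimum

The Hessian of C is constant: H = [[4, 2], [2, 4]].
det(H) = 4·4 − 2² = 12.
det(H) > 0 and tr(H) = 8 > 0, so H is positive definite and the point is a local minimum.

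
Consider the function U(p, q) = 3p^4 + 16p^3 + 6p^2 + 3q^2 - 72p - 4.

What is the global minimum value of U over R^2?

U(p,q) separates as A(p) + B(q) − 4, so its minimum is min A + min B − 4.
A'(p) = 12(p - 1)(p + 2)(p + 3) vanishes at p ∈ {-3, -2, 1}; B'(q) = 6q vanishes at q ∈ {0}.
Local minima of A (where A''>0): A(-3)=81, A(1)=-47. Local minima of B: B(0)=0.
So the global minimum of U is A(1) + B(0) − 4 = -47 + 0 − 4 = -51, attained at (1, 0).

-51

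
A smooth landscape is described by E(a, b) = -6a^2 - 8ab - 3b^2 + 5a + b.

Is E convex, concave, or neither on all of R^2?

concave

E is quadratic, so its Hessian is the constant matrix H = [[-12, -8], [-8, -6]].
det(H) = 8, tr(H) = -18.
det(H) > 0 and tr(H) < 0, so H is negative definite everywhere: concave.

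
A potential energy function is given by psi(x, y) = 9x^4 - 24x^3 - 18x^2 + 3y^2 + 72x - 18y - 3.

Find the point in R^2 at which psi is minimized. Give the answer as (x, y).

(-1, 3)

psi(x,y) separates as P(x) + Q(y) − 3, so its minimum is min P + min Q − 3.
P'(x) = 36(x - 2)(x - 1)(x + 1) vanishes at x ∈ {-1, 1, 2}; Q'(y) = 6y - 18 vanishes at y ∈ {3}.
Local minima of P (where P''>0): P(-1)=-57, P(2)=24. Local minima of Q: Q(3)=-27.
So the global minimum of psi is P(-1) + Q(3) − 3 = -57 − 27 − 3 = -87, attained at (-1, 3).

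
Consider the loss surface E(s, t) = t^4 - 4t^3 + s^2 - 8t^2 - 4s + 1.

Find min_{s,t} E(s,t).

E(s,t) separates as P(s) + Q(t) + 1, so its minimum is min P + min Q + 1.
P'(s) = 2s - 4 vanishes at s ∈ {2}; Q'(t) = 4t(t - 4)(t + 1) vanishes at t ∈ {-1, 0, 4}.
Local minima of P (where P''>0): P(2)=-4. Local minima of Q: Q(-1)=-3, Q(4)=-128.
So the global minimum of E is P(2) + Q(4) + 1 = -4 − 128 + 1 = -131, attained at (2, 4).

-131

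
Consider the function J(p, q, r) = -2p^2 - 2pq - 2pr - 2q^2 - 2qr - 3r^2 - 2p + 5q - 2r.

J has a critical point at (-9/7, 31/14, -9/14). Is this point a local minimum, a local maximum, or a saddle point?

The Hessian is constant: H = [[-4, -2, -2], [-2, -4, -2], [-2, -2, -6]].
Leading principal minors: Δ₁ = -4, Δ₂ = 12, Δ₃ = -56.
The minors alternate sign starting negative (−, +, −), so H is negative definite: a local maximum.

local maximum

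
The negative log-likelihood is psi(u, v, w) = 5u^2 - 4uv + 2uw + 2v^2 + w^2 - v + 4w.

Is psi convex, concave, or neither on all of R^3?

psi is quadratic, so its Hessian is the constant matrix H = [[10, -4, 2], [-4, 4, 0], [2, 0, 2]].
Leading principal minors: 10, 24, 32.
All positive ⇒ H ≻ 0 ⇒ convex.

convex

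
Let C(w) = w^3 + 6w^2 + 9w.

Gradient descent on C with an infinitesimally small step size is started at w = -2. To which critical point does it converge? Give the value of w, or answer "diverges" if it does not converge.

C'(w) = 3(w + 1)(w + 3), so C'(-2) = -3.
Gradient descent moves in the -C' direction, i.e. w is increasing.
The nearest critical point in that direction is w = -1, where C'' = 6 > 0 (a local minimum). The iterate converges there.

-1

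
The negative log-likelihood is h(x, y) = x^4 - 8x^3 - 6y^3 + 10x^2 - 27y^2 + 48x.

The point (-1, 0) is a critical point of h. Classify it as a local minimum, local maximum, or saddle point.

The mixed partial ∂²h/∂x∂y is 0, so the Hessian at any point is diag(h_xx, h_yy) = diag(4(3x^2 - 12x + 5), -18(2y + 3)).
At (-1, 0): H = diag(80, -54).
The eigenvalues have opposite signs, so H is indefinite: a saddle point.

saddle point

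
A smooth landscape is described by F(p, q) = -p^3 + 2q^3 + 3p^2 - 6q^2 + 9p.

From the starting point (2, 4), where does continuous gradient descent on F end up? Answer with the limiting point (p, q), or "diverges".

(-1, 2)

F is separable, so gradient descent decouples: p follows -∂F/∂p, q follows -∂F/∂q.
∂F/∂p = -3(p - 3)(p + 1); at p=2 this is 9, so p decreases.
∂F/∂q = 6q(q - 2); at q=4 this is 48, so q decreases.
p converges to its nearest critical value -1 (a local min of the p-part); q converges to 2. The iterate converges to (-1, 2).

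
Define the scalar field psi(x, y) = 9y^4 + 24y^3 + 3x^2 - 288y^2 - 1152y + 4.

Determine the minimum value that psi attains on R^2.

-5372

psi(x,y) separates as P(x) + Q(y) + 4, so its minimum is min P + min Q + 4.
P'(x) = 6x vanishes at x ∈ {0}; Q'(y) = 36(y - 4)(y + 2)(y + 4) vanishes at y ∈ {-4, -2, 4}.
Local minima of P (where P''>0): P(0)=0. Local minima of Q: Q(-4)=768, Q(4)=-5376.
So the global minimum of psi is P(0) + Q(4) + 4 = 0 − 5376 + 4 = -5372, attained at (0, 4).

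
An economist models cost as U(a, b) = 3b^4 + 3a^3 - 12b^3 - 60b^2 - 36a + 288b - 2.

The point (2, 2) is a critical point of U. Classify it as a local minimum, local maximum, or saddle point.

The mixed partial ∂²U/∂a∂b is 0, so the Hessian at any point is diag(U_aa, U_bb) = diag(18a, 12(3b^2 - 6b - 10)).
At (2, 2): H = diag(36, -120).
The eigenvalues have opposite signs, so H is indefinite: a saddle point.

saddle point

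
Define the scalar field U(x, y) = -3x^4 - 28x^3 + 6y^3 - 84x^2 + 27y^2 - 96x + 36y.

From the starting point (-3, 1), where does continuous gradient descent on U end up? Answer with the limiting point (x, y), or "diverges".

(-2, -1)

U is separable, so gradient descent decouples: x follows -∂U/∂x, y follows -∂U/∂y.
∂U/∂x = -12(x + 1)(x + 2)(x + 4); at x=-3 this is -24, so x increases.
∂U/∂y = 18(y + 1)(y + 2); at y=1 this is 108, so y decreases.
x converges to its nearest critical value -2 (a local min of the x-part); y converges to -1. The iterate converges to (-2, -1).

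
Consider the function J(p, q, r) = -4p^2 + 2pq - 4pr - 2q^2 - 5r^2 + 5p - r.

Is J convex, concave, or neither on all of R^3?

J is quadratic, so its Hessian is the constant matrix H = [[-8, 2, -4], [2, -4, 0], [-4, 0, -10]].
Leading principal minors: -8, 28, -216.
Signs alternate −, +, − ⇒ H ≺ 0 ⇒ concave.

concave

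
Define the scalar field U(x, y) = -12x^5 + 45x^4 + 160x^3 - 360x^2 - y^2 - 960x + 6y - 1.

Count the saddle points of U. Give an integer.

U separates as a function of x plus a function of y, so ∇U=0 decouples.
∂U/∂x = -60(x - 4)(x - 2)(x + 1)(x + 2) = 0 at x ∈ {-2, -1, 2, 4}; ∂U/∂y = -2(y - 3) = 0 at y ∈ {3}.
The Hessian is diagonal: diag(U_xx, U_yy). Second derivatives: U_xx(-2)=1440, U_xx(-1)=-900, U_xx(2)=1440, U_xx(4)=-3600; U_yy(3)=-2.
Saddle points occur where the two diagonal entries have opposite signs: (-2, 3), (2, 3). Count: 2.

2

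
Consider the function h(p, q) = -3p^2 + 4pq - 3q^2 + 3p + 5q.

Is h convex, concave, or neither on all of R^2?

concave

h is quadratic, so its Hessian is the constant matrix H = [[-6, 4], [4, -6]].
det(H) = 20, tr(H) = -12.
det(H) > 0 and tr(H) < 0, so H is negative definite everywhere: concave.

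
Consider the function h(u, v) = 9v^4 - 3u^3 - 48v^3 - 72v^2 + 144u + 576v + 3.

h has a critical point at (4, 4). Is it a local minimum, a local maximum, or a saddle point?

saddle point

The mixed partial ∂²h/∂u∂v is 0, so the Hessian at any point is diag(h_uu, h_vv) = diag(-18u, 36(3v^2 - 8v - 4)).
At (4, 4): H = diag(-72, 432).
The eigenvalues have opposite signs, so H is indefinite: a saddle point.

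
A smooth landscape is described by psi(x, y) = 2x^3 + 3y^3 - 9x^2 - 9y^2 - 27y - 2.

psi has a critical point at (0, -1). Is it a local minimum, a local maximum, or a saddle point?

The mixed partial ∂²psi/∂x∂y is 0, so the Hessian at any point is diag(psi_xx, psi_yy) = diag(6(2x - 3), 18(y - 1)).
At (0, -1): H = diag(-18, -36).
Both eigenvalues are negative, so H is negative definite: a local maximum.

local maximum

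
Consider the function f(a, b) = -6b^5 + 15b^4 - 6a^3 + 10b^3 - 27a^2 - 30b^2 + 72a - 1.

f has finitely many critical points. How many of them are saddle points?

4

f separates as a function of a plus a function of b, so ∇f=0 decouples.
∂f/∂a = -18(a - 1)(a + 4) = 0 at a ∈ {-4, 1}; ∂f/∂b = -30b(b - 2)(b - 1)(b + 1) = 0 at b ∈ {-1, 0, 1, 2}.
The Hessian is diagonal: diag(f_aa, f_bb). Second derivatives: f_aa(-4)=90, f_aa(1)=-90; f_bb(-1)=180, f_bb(0)=-60, f_bb(1)=60, f_bb(2)=-180.
Saddle points occur where the two diagonal entries have opposite signs: (-4, 0), (-4, 2), (1, -1), (1, 1). Count: 4.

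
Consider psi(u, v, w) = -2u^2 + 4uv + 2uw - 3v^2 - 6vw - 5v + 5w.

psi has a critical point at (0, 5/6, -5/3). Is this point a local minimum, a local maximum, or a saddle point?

saddle point

The Hessian is constant: H = [[-4, 4, 2], [4, -6, -6], [2, -6, 0]].
Leading principal minors: Δ₁ = -4, Δ₂ = 8, Δ₃ = 72.
The minors fit neither the all-positive nor the alternating-sign pattern, so H is indefinite: a saddle point.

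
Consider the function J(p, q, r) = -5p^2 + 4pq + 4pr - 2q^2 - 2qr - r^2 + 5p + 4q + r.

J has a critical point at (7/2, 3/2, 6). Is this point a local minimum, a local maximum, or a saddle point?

The Hessian is constant: H = [[-10, 4, 4], [4, -4, -2], [4, -2, -2]].
Leading principal minors: Δ₁ = -10, Δ₂ = 24, Δ₃ = -8.
The minors alternate sign starting negative (−, +, −), so H is negative definite: a local maximum.

local maximum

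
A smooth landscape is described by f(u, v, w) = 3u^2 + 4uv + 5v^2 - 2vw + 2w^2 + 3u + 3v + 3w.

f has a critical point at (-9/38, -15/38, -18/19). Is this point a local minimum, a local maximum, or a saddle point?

The Hessian is constant: H = [[6, 4, 0], [4, 10, -2], [0, -2, 4]].
Leading principal minors: Δ₁ = 6, Δ₂ = 44, Δ₃ = 152.
All leading minors are positive, so H is positive definite: a local minimum.

local minimum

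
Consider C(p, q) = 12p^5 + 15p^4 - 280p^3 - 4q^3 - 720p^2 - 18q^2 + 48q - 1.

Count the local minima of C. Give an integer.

2

C separates as a function of p plus a function of q, so ∇C=0 decouples.
∂C/∂p = 60p(p - 4)(p + 2)(p + 3) = 0 at p ∈ {-3, -2, 0, 4}; ∂C/∂q = -12(q - 1)(q + 4) = 0 at q ∈ {-4, 1}.
The Hessian is diagonal: diag(C_pp, C_qq). Second derivatives: C_pp(-3)=-1260, C_pp(-2)=720, C_pp(0)=-1440, C_pp(4)=10080; C_qq(-4)=60, C_qq(1)=-60.
Local minima occur where both diagonal entries positive: (-2, -4), (4, -4). Count: 2.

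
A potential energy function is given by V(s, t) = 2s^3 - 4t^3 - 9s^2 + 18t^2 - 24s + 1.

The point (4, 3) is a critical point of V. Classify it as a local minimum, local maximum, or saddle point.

The mixed partial ∂²V/∂s∂t is 0, so the Hessian at any point is diag(V_ss, V_tt) = diag(6(2s - 3), 12(-2t + 3)).
At (4, 3): H = diag(30, -36).
The eigenvalues have opposite signs, so H is indefinite: a saddle point.

saddle point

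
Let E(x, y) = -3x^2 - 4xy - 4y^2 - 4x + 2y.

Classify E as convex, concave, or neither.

E is quadratic, so its Hessian is the constant matrix H = [[-6, -4], [-4, -8]].
det(H) = 32, tr(H) = -14.
det(H) > 0 and tr(H) < 0, so H is negative definite everywhere: concave.

concave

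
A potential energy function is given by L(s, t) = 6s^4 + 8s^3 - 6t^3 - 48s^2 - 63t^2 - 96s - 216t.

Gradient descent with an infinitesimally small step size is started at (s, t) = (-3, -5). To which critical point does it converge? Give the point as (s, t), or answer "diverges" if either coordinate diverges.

L is separable, so gradient descent decouples: s follows -∂L/∂s, t follows -∂L/∂t.
∂L/∂s = 24(s - 2)(s + 1)(s + 2); at s=-3 this is -240, so s increases.
∂L/∂t = -18(t + 3)(t + 4); at t=-5 this is -36, so t increases.
s converges to its nearest critical value -2 (a local min of the s-part); t converges to -4. The iterate converges to (-2, -4).

(-2, -4)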